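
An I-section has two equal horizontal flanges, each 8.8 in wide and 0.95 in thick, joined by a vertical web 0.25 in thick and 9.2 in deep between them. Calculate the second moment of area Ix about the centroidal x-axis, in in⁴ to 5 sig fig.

Treat the section as a set of non-overlapping primitives; coordinates are from the bounding-box lower-left.
Bottom flange: 8.8 × 0.95, A = 8.36 in², y = 0.475 in, Ī = 0.6287417 in⁴.
Web: 0.25 × 9.2, A = 2.3 in², y = 5.55 in, Ī = 16.22267 in⁴.
Top flange: 8.8 × 0.95, A = 8.36 in², y = 10.625 in, Ī = 0.6287417 in⁴.
By symmetry the centroid is at mid-height, ȳ = 5.55 in.
Transfer each piece to the centroidal x-axis using Ī + A·d² with d = y − 5.55:
  bottom flange: d = -5.075 in → contributes +215.9458 in⁴
  web: d = 0 in → contributes +16.22267 in⁴
  top flange: d = 5.075 in → contributes +215.9458 in⁴
Total I = 448.1142 in⁴.

Ix ≈ 448.11 in⁴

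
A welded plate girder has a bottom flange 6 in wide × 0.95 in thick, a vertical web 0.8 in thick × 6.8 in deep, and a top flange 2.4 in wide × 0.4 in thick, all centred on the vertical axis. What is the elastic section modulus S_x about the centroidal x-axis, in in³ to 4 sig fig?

Break the section into simple shapes (no overlaps), measuring from the bottom-left corner of the bounding box.
Bottom plate: 6 × 0.95, A = 5.7 in², y = 0.475 in, Ī = 0.428688 in⁴.
Web plate: 0.8 × 6.8, A = 5.44 in², y = 4.35 in, Ī = 20.9621 in⁴.
Top plate: 2.4 × 0.4, A = 0.96 in², y = 7.95 in, Ī = 0.0128 in⁴.
Centroid: ȳ = ΣA·y / ΣA = 2.81021 in.
Transfer each piece to the centroidal x-axis using Ī + A·d² with d = y − 2.81021:
  bottom plate: d = -2.33521 in → contributes +31.5119 in⁴
  web plate: d = 1.53979 in → contributes +33.8602 in⁴
  top plate: d = 5.13979 in → contributes +25.3736 in⁴
Total I = 90.7456 in⁴.
Extreme fibre distance c = 5.33979 in; S = I/c = 16.9942 in³.

S_x ≈ 16.99 in³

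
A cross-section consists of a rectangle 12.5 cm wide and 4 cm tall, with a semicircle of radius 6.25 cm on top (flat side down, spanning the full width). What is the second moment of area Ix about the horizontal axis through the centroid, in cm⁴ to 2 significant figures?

Decompose the section into non-overlapping parts with the origin at the bottom-left of its bounding rectangle.
Rectangular body: 12.5 × 4, A = 50 cm², y = 2 cm, Ī = 66.67 cm⁴.
Semicircular cap: semicircle r = 6.25, A = 61.36 cm², y = 6.653 cm, Ī = 167.5 cm⁴.
Centroid: ȳ = ΣA·y / ΣA = 4.564 cm.
Transfer each piece to the horizontal axis through the centroid using Ī + A·d² with d = y − 4.564:
  rectangular body: d = -2.564 cm → contributes +395.3 cm⁴
  semicircular cap: d = 2.089 cm → contributes +435.2 cm⁴
Total I = 830.5 cm⁴.

Ix ≈ 830 cm⁴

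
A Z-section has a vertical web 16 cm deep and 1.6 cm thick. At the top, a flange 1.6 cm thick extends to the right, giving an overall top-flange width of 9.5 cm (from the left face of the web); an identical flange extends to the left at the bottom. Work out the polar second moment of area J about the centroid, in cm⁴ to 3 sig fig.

J ≈ 2570 cm⁴

Treat the section as a set of non-overlapping primitives; coordinates are from the bounding-box lower-left.
Web: 1.6 × 16, A = 25.6 cm², y = 8 cm, Ī = 546.13 cm⁴.
Top flange (beyond web): 7.9 × 1.6, A = 12.64 cm², y = 15.2 cm, Ī = 2.6965 cm⁴.
Bottom flange (beyond web): 7.9 × 1.6, A = 12.64 cm², y = 0.8 cm, Ī = 2.6965 cm⁴.
Centroid: ȳ = ΣA·y / ΣA = 8 cm.
Transfer each piece to the centroidal x-axis using Ī + A·d² with d = y − 8:
  web: d = 0 cm → contributes +546.13 cm⁴
  top flange (beyond web): d = 7.2 cm → contributes +657.95 cm⁴
  bottom flange (beyond web): d = -7.2 cm → contributes +657.95 cm⁴
Total I = 1 862 cm⁴.
For the y-axis: x̄ = 8.7 cm.
Repeating about the centroidal y-axis gives I_y = 707.32 cm⁴.
Polar second moment: J = I_x + I_y = 2569.4 cm⁴.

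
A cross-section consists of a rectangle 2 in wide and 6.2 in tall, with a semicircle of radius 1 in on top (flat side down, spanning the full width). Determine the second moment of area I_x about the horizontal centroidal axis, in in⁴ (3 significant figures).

Break the section into simple shapes (no overlaps), measuring from the bottom-left corner of the bounding box.
Rectangular body: 2 × 6.2, A = 12.4 in², y = 3.1 in, Ī = 39.721 in⁴.
Semicircular cap: semicircle r = 1, A = 1.5708 in², y = 6.6244 in, Ī = 0.10976 in⁴.
Centroid: ȳ = ΣA·y / ΣA = 3.4963 in.
Transfer each piece to the horizontal centroidal axis using Ī + A·d² with d = y − 3.4963:
  rectangular body: d = -0.39626 in → contributes +41.668 in⁴
  semicircular cap: d = 3.1281 in → contributes +15.48 in⁴
Total I = 57.149 in⁴.

I_x ≈ 57.1 in⁴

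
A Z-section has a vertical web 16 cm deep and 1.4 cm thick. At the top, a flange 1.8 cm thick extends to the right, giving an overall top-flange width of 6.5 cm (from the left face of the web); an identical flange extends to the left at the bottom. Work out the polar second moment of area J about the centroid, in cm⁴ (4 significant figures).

J ≈ 1646 cm⁴

Decompose the section into non-overlapping parts with the origin at the bottom-left of its bounding rectangle.
Web: 1.4 × 16, A = 22.4 cm², y = 8 cm, Ī = 477.867 cm⁴.
Top flange (beyond web): 5.1 × 1.8, A = 9.18 cm², y = 15.1 cm, Ī = 2.4786 cm⁴.
Bottom flange (beyond web): 5.1 × 1.8, A = 9.18 cm², y = 0.9 cm, Ī = 2.4786 cm⁴.
Centroid: ȳ = ΣA·y / ΣA = 8 cm.
Transfer each piece to the centroidal x-axis using Ī + A·d² with d = y − 8:
  web: d = 0 cm → contributes +477.867 cm⁴
  top flange (beyond web): d = 7.1 cm → contributes +465.242 cm⁴
  bottom flange (beyond web): d = -7.1 cm → contributes +465.242 cm⁴
Total I = 1408.35 cm⁴.
For the y-axis: x̄ = 5.8 cm.
Repeating about the centroidal y-axis gives I_y = 237.381 cm⁴.
Polar second moment: J = I_x + I_y = 1645.73 cm⁴.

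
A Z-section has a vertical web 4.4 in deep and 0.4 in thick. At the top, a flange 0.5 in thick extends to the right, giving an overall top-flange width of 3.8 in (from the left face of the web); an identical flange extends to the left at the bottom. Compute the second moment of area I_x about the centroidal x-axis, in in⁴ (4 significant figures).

I_x ≈ 15.84 in⁴

Decompose the section into non-overlapping parts with the origin at the bottom-left of its bounding rectangle.
Web: 0.4 × 4.4, A = 1.76 in², y = 2.2 in, Ī = 2.83947 in⁴.
Top flange (beyond web): 3.4 × 0.5, A = 1.7 in², y = 4.15 in, Ī = 0.0354167 in⁴.
Bottom flange (beyond web): 3.4 × 0.5, A = 1.7 in², y = 0.25 in, Ī = 0.0354167 in⁴.
Centroid: ȳ = ΣA·y / ΣA = 2.2 in.
Transfer each piece to the centroidal x-axis using Ī + A·d² with d = y − 2.2:
  web: d = 0 in → contributes +2.83947 in⁴
  top flange (beyond web): d = 1.95 in → contributes +6.49967 in⁴
  bottom flange (beyond web): d = -1.95 in → contributes +6.49967 in⁴
Total I = 15.8388 in⁴.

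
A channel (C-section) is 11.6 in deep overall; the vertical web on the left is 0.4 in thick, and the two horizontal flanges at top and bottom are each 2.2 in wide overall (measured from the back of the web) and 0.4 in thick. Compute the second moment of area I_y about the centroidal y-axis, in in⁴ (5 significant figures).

Split into non-overlapping primitives; take the origin at the lower-left of the bounding box.
Web: 0.4 × 11.6, A = 4.64 in², x = 0.2 in, Ī = 0.06186667 in⁴.
Top flange (beyond web): 1.8 × 0.4, A = 0.72 in², x = 1.3 in, Ī = 0.1944 in⁴.
Bottom flange (beyond web): 1.8 × 0.4, A = 0.72 in², x = 1.3 in, Ī = 0.1944 in⁴.
Centroid: x̄ = ΣA·x / ΣA = 0.4605263 in.
Transfer each piece to the centroidal y-axis using Ī + A·d² with d = x − 0.4605263:
  web: d = -0.2605263 in → contributes +0.3768018 in⁴
  top flange (beyond web): d = 0.8394737 in → contributes +0.7017956 in⁴
  bottom flange (beyond web): d = 0.8394737 in → contributes +0.7017956 in⁴
Total I = 1.780393 in⁴.

I_y ≈ 1.7804 in⁴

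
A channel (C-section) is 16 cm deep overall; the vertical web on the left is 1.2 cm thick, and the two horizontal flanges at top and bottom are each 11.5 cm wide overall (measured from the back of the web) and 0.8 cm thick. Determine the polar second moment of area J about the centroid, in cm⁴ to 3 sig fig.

Treat the section as a set of non-overlapping primitives; coordinates are from the bounding-box lower-left.
Web: 1.2 × 16, A = 19.2 cm², y = 8 cm, Ī = 409.6 cm⁴.
Top flange (beyond web): 10.3 × 0.8, A = 8.24 cm², y = 15.6 cm, Ī = 0.43947 cm⁴.
Bottom flange (beyond web): 10.3 × 0.8, A = 8.24 cm², y = 0.4 cm, Ī = 0.43947 cm⁴.
By symmetry the centroid is at mid-height, ȳ = 8 cm.
Transfer each piece to the centroidal x-axis using Ī + A·d² with d = y − 8:
  web: d = 0 cm → contributes +409.6 cm⁴
  top flange (beyond web): d = 7.6 cm → contributes +476.38 cm⁴
  bottom flange (beyond web): d = -7.6 cm → contributes +476.38 cm⁴
Total I = 1362.4 cm⁴.
For the y-axis: x̄ = 3.2558 cm.
Repeating about the centroidal y-axis gives I_y = 441.2 cm⁴.
Polar second moment: J = I_x + I_y = 1803.6 cm⁴.

J ≈ 1800 cm⁴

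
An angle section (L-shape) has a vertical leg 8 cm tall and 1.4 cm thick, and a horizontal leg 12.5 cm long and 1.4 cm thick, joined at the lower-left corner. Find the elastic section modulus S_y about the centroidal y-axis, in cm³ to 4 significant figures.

Break the section into simple shapes (no overlaps), measuring from the bottom-left corner of the bounding box.
Vertical leg: 1.4 × 8, A = 11.2 cm², x = 0.7 cm, Ī = 1.82933 cm⁴.
Horizontal leg (remainder): 11.1 × 1.4, A = 15.54 cm², x = 6.95 cm, Ī = 159.557 cm⁴.
Centroid: x̄ = ΣA·x / ΣA = 4.3322 cm.
Transfer each piece to the centroidal y-axis using Ī + A·d² with d = x − 4.3322:
  vertical leg: d = -3.6322 cm → contributes +149.589 cm⁴
  horizontal leg (remainder): d = 2.6178 cm → contributes +266.051 cm⁴
Total I = 415.64 cm⁴.
Extreme fibre distance c = 8.1678 cm; S = I/c = 50.8877 cm³.

S_y ≈ 50.89 cm³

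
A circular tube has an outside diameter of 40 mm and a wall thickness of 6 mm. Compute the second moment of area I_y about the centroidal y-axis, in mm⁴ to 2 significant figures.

I_y ≈ 9.5 × 10⁴ mm⁴

Split into non-overlapping primitives; take the origin at the lower-left of the bounding box.
Outer circle: ⌀40, A = 1 257 mm², x = 20 mm, Ī = 125 664 mm⁴.
Bore (subtracted): ⌀28, A = 615.8 mm², x = 20 mm, Ī = 30 172 mm⁴.
By symmetry the centroid is at mid-width, x̄ = 20 mm.
All pieces are centred on the centroidal y-axis, so I = ΣĪ (holes subtracted) = 95 492 mm⁴.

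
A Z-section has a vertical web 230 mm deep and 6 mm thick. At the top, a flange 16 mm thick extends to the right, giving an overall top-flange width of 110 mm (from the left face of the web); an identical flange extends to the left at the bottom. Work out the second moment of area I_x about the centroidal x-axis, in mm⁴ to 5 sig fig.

Decompose the section into non-overlapping parts with the origin at the bottom-left of its bounding rectangle.
Web: 6 × 230, A = 1 380 mm², y = 115 mm, Ī = 6 083 500 mm⁴.
Top flange (beyond web): 104 × 16, A = 1 664 mm², y = 222 mm, Ī = 35498.67 mm⁴.
Bottom flange (beyond web): 104 × 16, A = 1 664 mm², y = 8 mm, Ī = 35498.67 mm⁴.
Centroid: ȳ = ΣA·y / ΣA = 115 mm.
Transfer each piece to the centroidal x-axis using Ī + A·d² with d = y − 115:
  web: d = 0 mm → contributes +6 083 500 mm⁴
  top flange (beyond web): d = 107 mm → contributes +19 086 635 mm⁴
  bottom flange (beyond web): d = -107 mm → contributes +19 086 635 mm⁴
Total I = 44 256 769 mm⁴.

I_x ≈ 4.4257 × 10⁷ mm⁴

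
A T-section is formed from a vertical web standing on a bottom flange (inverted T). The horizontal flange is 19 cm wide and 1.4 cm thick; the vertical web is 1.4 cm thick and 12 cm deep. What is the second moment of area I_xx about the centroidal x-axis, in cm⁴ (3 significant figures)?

I_xx ≈ 668 cm⁴

Decompose the section into non-overlapping parts with the origin at the bottom-left of its bounding rectangle.
Flange: 19 × 1.4, A = 26.6 cm², y = 0.7 cm, Ī = 4.3447 cm⁴.
Web: 1.4 × 12, A = 16.8 cm², y = 7.4 cm, Ī = 201.6 cm⁴.
Centroid: ȳ = ΣA·y / ΣA = 3.2935 cm.
Transfer each piece to the centroidal x-axis using Ī + A·d² with d = y − 3.2935:
  flange: d = -2.5935 cm → contributes +183.27 cm⁴
  web: d = 4.1065 cm → contributes +484.9 cm⁴
Total I = 668.17 cm⁴.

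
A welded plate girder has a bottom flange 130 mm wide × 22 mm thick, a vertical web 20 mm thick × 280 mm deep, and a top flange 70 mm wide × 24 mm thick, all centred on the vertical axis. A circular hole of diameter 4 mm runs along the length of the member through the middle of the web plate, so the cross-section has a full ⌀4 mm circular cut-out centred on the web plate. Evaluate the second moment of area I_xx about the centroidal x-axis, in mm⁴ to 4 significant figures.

Split into non-overlapping primitives; take the origin at the lower-left of the bounding box.
Bottom plate: 130 × 22, A = 2 860 mm², y = 11 mm, Ī = 115 353 mm⁴.
Web plate: 20 × 280, A = 5 600 mm², y = 162 mm, Ī = 36 586 667 mm⁴.
Top plate: 70 × 24, A = 1 680 mm², y = 314 mm, Ī = 80 640 mm⁴.
Hole (subtracted): ⌀4, A = 12.5664 mm², y = 162 mm, Ī = 12.5664 mm⁴.
Centroid: ȳ = ΣA·y / ΣA = 144.572 mm.
Transfer each piece to the centroidal x-axis using Ī + A·d² with d = y − 144.572:
  bottom plate: d = -133.572 mm → contributes +51 142 053 mm⁴
  web plate: d = 17.4279 mm → contributes +38 287 566 mm⁴
  top plate: d = 169.428 mm → contributes +48 306 412 mm⁴
  hole: d = 17.4279 mm → contributes −3829.38 mm⁴
Total I = 137 732 201 mm⁴.

I_xx ≈ 1.377 × 10⁸ mm⁴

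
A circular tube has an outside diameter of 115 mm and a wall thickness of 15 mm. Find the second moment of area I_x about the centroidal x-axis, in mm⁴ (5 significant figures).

I_x ≈ 6.0230 × 10⁶ mm⁴

Decompose the section into non-overlapping parts with the origin at the bottom-left of its bounding rectangle.
Outer circle: ⌀115, A = 10386.89 mm², y = 57.5 mm, Ī = 8 585 414 mm⁴.
Bore (subtracted): ⌀85, A = 5674.502 mm², y = 57.5 mm, Ī = 2 562 392 mm⁴.
By symmetry the centroid is at mid-height, ȳ = 57.5 mm.
All pieces are centred on the centroidal x-axis, so I = ΣĪ (holes subtracted) = 6 023 022 mm⁴.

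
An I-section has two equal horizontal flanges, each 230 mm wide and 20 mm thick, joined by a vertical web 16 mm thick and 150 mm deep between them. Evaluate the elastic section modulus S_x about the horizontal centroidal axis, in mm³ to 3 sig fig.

Treat the section as a set of non-overlapping primitives; coordinates are from the bounding-box lower-left.
Bottom flange: 230 × 20, A = 4 600 mm², y = 10 mm, Ī = 153 333 mm⁴.
Web: 16 × 150, A = 2 400 mm², y = 95 mm, Ī = 4 500 000 mm⁴.
Top flange: 230 × 20, A = 4 600 mm², y = 180 mm, Ī = 153 333 mm⁴.
By symmetry the centroid is at mid-height, ȳ = 95 mm.
Transfer each piece to the horizontal centroidal axis using Ī + A·d² with d = y − 95:
  bottom flange: d = -85 mm → contributes +33 388 333 mm⁴
  web: d = 0 mm → contributes +4 500 000 mm⁴
  top flange: d = 85 mm → contributes +33 388 333 mm⁴
Total I = 71 276 667 mm⁴.
Extreme fibre distance c = 95 mm; S = I/c = 750 281 mm³.

S_x ≈ 7.50 × 10⁵ mm³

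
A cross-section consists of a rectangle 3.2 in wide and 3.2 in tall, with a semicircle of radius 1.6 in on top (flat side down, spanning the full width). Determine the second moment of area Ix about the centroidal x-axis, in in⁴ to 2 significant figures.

Break the section into simple shapes (no overlaps), measuring from the bottom-left corner of the bounding box.
Rectangular body: 3.2 × 3.2, A = 10.24 in², y = 1.6 in, Ī = 8.738 in⁴.
Semicircular cap: semicircle r = 1.6, A = 4.021 in², y = 3.879 in, Ī = 0.7193 in⁴.
Centroid: ȳ = ΣA·y / ΣA = 2.243 in.
Transfer each piece to the centroidal x-axis using Ī + A·d² with d = y − 2.243:
  rectangular body: d = -0.6426 in → contributes +12.97 in⁴
  semicircular cap: d = 1.636 in → contributes +11.49 in⁴
Total I = 24.45 in⁴.

Ix ≈ 24 in⁴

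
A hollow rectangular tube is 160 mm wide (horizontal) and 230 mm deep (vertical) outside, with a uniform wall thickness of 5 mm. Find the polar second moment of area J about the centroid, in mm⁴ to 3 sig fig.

Break the section into simple shapes (no overlaps), measuring from the bottom-left corner of the bounding box.
Outer rectangle: 160 × 230, A = 36 800 mm², y = 115 mm, Ī = 162 226 667 mm⁴.
Inner void (subtracted): 150 × 220, A = 33 000 mm², y = 115 mm, Ī = 133 100 000 mm⁴.
By symmetry the centroid is at mid-height, ȳ = 115 mm.
All pieces are centred on the centroidal x-axis, so I = ΣĪ (holes subtracted) = 29 126 667 mm⁴.
Repeating about the centroidal y-axis gives I_y = 16 631 667 mm⁴.
Polar second moment: J = I_x + I_y = 45 758 333 mm⁴.

J ≈ 4.58 × 10⁷ mm⁴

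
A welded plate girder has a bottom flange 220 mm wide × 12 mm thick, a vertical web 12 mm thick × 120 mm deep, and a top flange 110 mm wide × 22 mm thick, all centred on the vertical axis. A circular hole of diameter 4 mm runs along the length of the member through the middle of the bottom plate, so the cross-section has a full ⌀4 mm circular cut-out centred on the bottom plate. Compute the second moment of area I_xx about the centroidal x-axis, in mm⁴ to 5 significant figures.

I_xx ≈ 2.5501 × 10⁷ mm⁴

Split into non-overlapping primitives; take the origin at the lower-left of the bounding box.
Bottom plate: 220 × 12, A = 2 640 mm², y = 6 mm, Ī = 31 680 mm⁴.
Web plate: 12 × 120, A = 1 440 mm², y = 72 mm, Ī = 1 728 000 mm⁴.
Top plate: 110 × 22, A = 2 420 mm², y = 143 mm, Ī = 97606.67 mm⁴.
Hole (subtracted): ⌀4, A = 12.56637 mm², y = 6 mm, Ī = 12.56637 mm⁴.
Centroid: ȳ = ΣA·y / ΣA = 71.75482 mm.
Transfer each piece to the centroidal x-axis using Ī + A·d² with d = y − 71.75482:
  bottom plate: d = -65.75482 mm → contributes +11 446 237 mm⁴
  web plate: d = 0.2451847 mm → contributes +1 728 087 mm⁴
  top plate: d = 71.24518 mm → contributes +12 381 227 mm⁴
  hole: d = -65.75482 mm → contributes −54345.73 mm⁴
Total I = 25 501 205 mm⁴.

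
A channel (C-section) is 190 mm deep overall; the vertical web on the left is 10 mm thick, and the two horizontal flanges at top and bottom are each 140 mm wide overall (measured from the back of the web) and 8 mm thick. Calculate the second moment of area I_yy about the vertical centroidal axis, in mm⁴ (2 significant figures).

I_yy ≈ 7.8 × 10⁶ mm⁴

Decompose the section into non-overlapping parts with the origin at the bottom-left of its bounding rectangle.
Web: 10 × 190, A = 1 900 mm², x = 5 mm, Ī = 15 833 mm⁴.
Top flange (beyond web): 130 × 8, A = 1 040 mm², x = 75 mm, Ī = 1 464 667 mm⁴.
Bottom flange (beyond web): 130 × 8, A = 1 040 mm², x = 75 mm, Ī = 1 464 667 mm⁴.
Centroid: x̄ = ΣA·x / ΣA = 41.58 mm.
Transfer each piece to the vertical centroidal axis using Ī + A·d² with d = x − 41.58:
  web: d = -36.58 mm → contributes +2 558 622 mm⁴
  top flange (beyond web): d = 33.42 mm → contributes +2 626 036 mm⁴
  bottom flange (beyond web): d = 33.42 mm → contributes +2 626 036 mm⁴
Total I = 7 810 694 mm⁴.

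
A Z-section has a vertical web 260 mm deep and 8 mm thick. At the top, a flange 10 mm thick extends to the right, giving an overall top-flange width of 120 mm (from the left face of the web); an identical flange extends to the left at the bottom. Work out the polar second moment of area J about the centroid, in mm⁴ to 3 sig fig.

Treat the section as a set of non-overlapping primitives; coordinates are from the bounding-box lower-left.
Web: 8 × 260, A = 2 080 mm², y = 130 mm, Ī = 11 717 333 mm⁴.
Top flange (beyond web): 112 × 10, A = 1 120 mm², y = 255 mm, Ī = 9333.3 mm⁴.
Bottom flange (beyond web): 112 × 10, A = 1 120 mm², y = 5 mm, Ī = 9333.3 mm⁴.
Centroid: ȳ = ΣA·y / ΣA = 130 mm.
Transfer each piece to the centroidal x-axis using Ī + A·d² with d = y − 130:
  web: d = 0 mm → contributes +11 717 333 mm⁴
  top flange (beyond web): d = 125 mm → contributes +17 509 333 mm⁴
  bottom flange (beyond web): d = -125 mm → contributes +17 509 333 mm⁴
Total I = 46 736 000 mm⁴.
For the y-axis: x̄ = 116 mm.
Repeating about the centroidal y-axis gives I_y = 10 416 640 mm⁴.
Polar second moment: J = I_x + I_y = 57 152 640 mm⁴.

J ≈ 5.72 × 10⁷ mm⁴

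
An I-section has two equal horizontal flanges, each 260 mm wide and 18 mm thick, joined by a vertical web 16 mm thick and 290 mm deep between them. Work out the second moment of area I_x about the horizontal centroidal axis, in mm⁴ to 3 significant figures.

Split into non-overlapping primitives; take the origin at the lower-left of the bounding box.
Bottom flange: 260 × 18, A = 4 680 mm², y = 9 mm, Ī = 126 360 mm⁴.
Web: 16 × 290, A = 4 640 mm², y = 163 mm, Ī = 32 518 667 mm⁴.
Top flange: 260 × 18, A = 4 680 mm², y = 317 mm, Ī = 126 360 mm⁴.
By symmetry the centroid is at mid-height, ȳ = 163 mm.
Transfer each piece to the horizontal centroidal axis using Ī + A·d² with d = y − 163:
  bottom flange: d = -154 mm → contributes +111 117 240 mm⁴
  web: d = 0 mm → contributes +32 518 667 mm⁴
  top flange: d = 154 mm → contributes +111 117 240 mm⁴
Total I = 254 753 147 mm⁴.

I_x ≈ 2.55 × 10⁸ mm⁴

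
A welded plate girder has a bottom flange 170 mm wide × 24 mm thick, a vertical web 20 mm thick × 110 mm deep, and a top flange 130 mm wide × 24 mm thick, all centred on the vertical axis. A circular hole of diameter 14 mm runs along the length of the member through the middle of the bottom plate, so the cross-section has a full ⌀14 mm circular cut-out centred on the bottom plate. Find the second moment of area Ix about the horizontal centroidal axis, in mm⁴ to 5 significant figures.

Treat the section as a set of non-overlapping primitives; coordinates are from the bounding-box lower-left.
Bottom plate: 170 × 24, A = 4 080 mm², y = 12 mm, Ī = 195 840 mm⁴.
Web plate: 20 × 110, A = 2 200 mm², y = 79 mm, Ī = 2 218 333 mm⁴.
Top plate: 130 × 24, A = 3 120 mm², y = 146 mm, Ī = 149 760 mm⁴.
Hole (subtracted): ⌀14, A = 153.938 mm², y = 12 mm, Ī = 1885.741 mm⁴.
Centroid: ȳ = ΣA·y / ΣA = 73.15901 mm.
Transfer each piece to the horizontal centroidal axis using Ī + A·d² with d = y − 73.15901:
  bottom plate: d = -61.15901 mm → contributes +15 456 772 mm⁴
  web plate: d = 5.84099 mm → contributes +2 293 391 mm⁴
  top plate: d = 72.84099 mm → contributes +16 703 886 mm⁴
  hole: d = -61.15901 mm → contributes −577679.4 mm⁴
Total I = 33 876 370 mm⁴.

Ix ≈ 3.3876 × 10⁷ mm⁴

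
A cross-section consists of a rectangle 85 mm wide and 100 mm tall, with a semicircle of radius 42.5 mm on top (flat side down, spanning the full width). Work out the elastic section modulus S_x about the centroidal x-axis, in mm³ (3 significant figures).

Break the section into simple shapes (no overlaps), measuring from the bottom-left corner of the bounding box.
Rectangular body: 85 × 100, A = 8 500 mm², y = 50 mm, Ī = 7 083 333 mm⁴.
Semicircular cap: semicircle r = 42.5, A = 2837.3 mm², y = 118.04 mm, Ī = 358 086 mm⁴.
Centroid: ȳ = ΣA·y / ΣA = 67.027 mm.
Transfer each piece to the centroidal x-axis using Ī + A·d² with d = y − 67.027:
  rectangular body: d = -17.027 mm → contributes +9 547 649 mm⁴
  semicircular cap: d = 51.011 mm → contributes +7 740 826 mm⁴
Total I = 17 288 475 mm⁴.
Extreme fibre distance c = 75.473 mm; S = I/c = 229 068 mm³.

S_x ≈ 2.29 × 10⁵ mm³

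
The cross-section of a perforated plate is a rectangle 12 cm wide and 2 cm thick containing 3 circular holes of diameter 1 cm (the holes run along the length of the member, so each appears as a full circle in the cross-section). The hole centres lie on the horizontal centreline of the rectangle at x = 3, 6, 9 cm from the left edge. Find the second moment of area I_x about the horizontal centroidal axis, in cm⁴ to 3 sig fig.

I_x ≈ 7.85 cm⁴

Split into non-overlapping primitives; take the origin at the lower-left of the bounding box.
Plate: 12 × 2, A = 24 cm², y = 1 cm, Ī = 8 cm⁴.
Hole 1 (subtracted): ⌀1, A = 0.7854 cm², y = 1 cm, Ī = 0.049087 cm⁴.
Hole 2 (subtracted): ⌀1, A = 0.7854 cm², y = 1 cm, Ī = 0.049087 cm⁴.
Hole 3 (subtracted): ⌀1, A = 0.7854 cm², y = 1 cm, Ī = 0.049087 cm⁴.
By symmetry the centroid is at mid-height, ȳ = 1 cm.
All pieces are centred on the horizontal centroidal axis, so I = ΣĪ (holes subtracted) = 7.8527 cm⁴.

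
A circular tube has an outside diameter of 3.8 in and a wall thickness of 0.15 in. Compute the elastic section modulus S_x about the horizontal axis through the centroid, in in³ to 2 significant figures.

Decompose the section into non-overlapping parts with the origin at the bottom-left of its bounding rectangle.
Outer circle: ⌀3.8, A = 11.34 in², y = 1.9 in, Ī = 10.24 in⁴.
Bore (subtracted): ⌀3.5, A = 9.621 in², y = 1.9 in, Ī = 7.366 in⁴.
By symmetry the centroid is at mid-height, ȳ = 1.9 in.
All pieces are centred on the horizontal axis through the centroid, so I = ΣĪ (holes subtracted) = 2.869 in⁴.
Extreme fibre distance c = 1.9 in; S = I/c = 1.51 in³.

S_x ≈ 1.5 in³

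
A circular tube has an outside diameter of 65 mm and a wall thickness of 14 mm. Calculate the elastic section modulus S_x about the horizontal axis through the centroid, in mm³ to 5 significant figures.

Treat the section as a set of non-overlapping primitives; coordinates are from the bounding-box lower-left.
Outer circle: ⌀65, A = 3318.307 mm², y = 32.5 mm, Ī = 876240.5 mm⁴.
Bore (subtracted): ⌀37, A = 1075.21 mm², y = 32.5 mm, Ī = 91997.66 mm⁴.
By symmetry the centroid is at mid-height, ȳ = 32.5 mm.
All pieces are centred on the horizontal axis through the centroid, so I = ΣĪ (holes subtracted) = 784242.8 mm⁴.
Extreme fibre distance c = 32.5 mm; S = I/c = 24130.55 mm³.

S_x ≈ 2.4131 × 10⁴ mm³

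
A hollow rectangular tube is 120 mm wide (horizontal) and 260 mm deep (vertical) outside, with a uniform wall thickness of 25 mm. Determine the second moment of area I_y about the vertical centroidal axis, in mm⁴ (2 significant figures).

I_y ≈ 3.1 × 10⁷ mm⁴

Break the section into simple shapes (no overlaps), measuring from the bottom-left corner of the bounding box.
Outer rectangle: 120 × 260, A = 31 200 mm², x = 60 mm, Ī = 37 440 000 mm⁴.
Inner void (subtracted): 70 × 210, A = 14 700 mm², x = 60 mm, Ī = 6 002 500 mm⁴.
By symmetry the centroid is at mid-width, x̄ = 60 mm.
All pieces are centred on the vertical centroidal axis, so I = ΣĪ (holes subtracted) = 31 437 500 mm⁴.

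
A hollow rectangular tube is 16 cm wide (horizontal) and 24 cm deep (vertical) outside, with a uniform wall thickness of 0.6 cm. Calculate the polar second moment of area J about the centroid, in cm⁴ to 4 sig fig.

Break the section into simple shapes (no overlaps), measuring from the bottom-left corner of the bounding box.
Outer rectangle: 16 × 24, A = 384 cm², y = 12 cm, Ī = 18 432 cm⁴.
Inner void (subtracted): 14.8 × 22.8, A = 337.44 cm², y = 12 cm, Ī = 14617.9 cm⁴.
By symmetry the centroid is at mid-height, ȳ = 12 cm.
All pieces are centred on the centroidal x-axis, so I = ΣĪ (holes subtracted) = 3814.1 cm⁴.
Repeating about the centroidal y-axis gives I_y = 2032.6 cm⁴.
Polar second moment: J = I_x + I_y = 5846.69 cm⁴.

J ≈ 5847 cm⁴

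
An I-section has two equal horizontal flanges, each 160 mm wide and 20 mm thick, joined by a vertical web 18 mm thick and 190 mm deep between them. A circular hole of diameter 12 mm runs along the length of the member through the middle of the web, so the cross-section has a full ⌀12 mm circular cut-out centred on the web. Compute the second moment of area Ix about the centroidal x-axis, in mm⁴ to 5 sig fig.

Ix ≈ 8.1061 × 10⁷ mm⁴

Split into non-overlapping primitives; take the origin at the lower-left of the bounding box.
Bottom flange: 160 × 20, A = 3 200 mm², y = 10 mm, Ī = 106666.7 mm⁴.
Web: 18 × 190, A = 3 420 mm², y = 115 mm, Ī = 10 288 500 mm⁴.
Top flange: 160 × 20, A = 3 200 mm², y = 220 mm, Ī = 106666.7 mm⁴.
Hole (subtracted): ⌀12, A = 113.0973 mm², y = 115 mm, Ī = 1017.876 mm⁴.
By symmetry the centroid is at mid-height, ȳ = 115 mm.
Transfer each piece to the centroidal x-axis using Ī + A·d² with d = y − 115:
  bottom flange: d = -105 mm → contributes +35 386 667 mm⁴
  web: d = 0 mm → contributes +10 288 500 mm⁴
  top flange: d = 105 mm → contributes +35 386 667 mm⁴
  hole: d = 0 mm → contributes −1017.876 mm⁴
Total I = 81 060 815 mm⁴.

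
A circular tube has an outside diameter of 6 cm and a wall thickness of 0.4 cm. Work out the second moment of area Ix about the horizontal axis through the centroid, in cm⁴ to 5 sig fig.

Split into non-overlapping primitives; take the origin at the lower-left of the bounding box.
Outer circle: ⌀6, A = 28.27433 cm², y = 3 cm, Ī = 63.61725 cm⁴.
Bore (subtracted): ⌀5.2, A = 21.23717 cm², y = 3 cm, Ī = 35.89081 cm⁴.
By symmetry the centroid is at mid-height, ȳ = 3 cm.
All pieces are centred on the horizontal axis through the centroid, so I = ΣĪ (holes subtracted) = 27.72644 cm⁴.

Ix ≈ 27.726 cm⁴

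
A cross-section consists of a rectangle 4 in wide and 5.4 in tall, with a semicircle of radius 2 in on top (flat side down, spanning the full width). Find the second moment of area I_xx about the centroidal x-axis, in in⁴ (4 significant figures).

I_xx ≈ 115.5 in⁴

Split into non-overlapping primitives; take the origin at the lower-left of the bounding box.
Rectangular body: 4 × 5.4, A = 21.6 in², y = 2.7 in, Ī = 52.488 in⁴.
Semicircular cap: semicircle r = 2, A = 6.28319 in², y = 6.24883 in, Ī = 1.75611 in⁴.
Centroid: ȳ = ΣA·y / ΣA = 3.49969 in.
Transfer each piece to the centroidal x-axis using Ī + A·d² with d = y − 3.49969:
  rectangular body: d = -0.799691 in → contributes +66.3013 in⁴
  semicircular cap: d = 2.74914 in → contributes +49.2428 in⁴
Total I = 115.544 in⁴.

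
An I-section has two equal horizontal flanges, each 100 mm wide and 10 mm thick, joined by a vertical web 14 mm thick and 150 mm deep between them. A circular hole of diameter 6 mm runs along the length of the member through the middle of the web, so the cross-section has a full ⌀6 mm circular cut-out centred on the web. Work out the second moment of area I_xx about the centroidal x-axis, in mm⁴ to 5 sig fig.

Split into non-overlapping primitives; take the origin at the lower-left of the bounding box.
Bottom flange: 100 × 10, A = 1 000 mm², y = 5 mm, Ī = 8333.333 mm⁴.
Web: 14 × 150, A = 2 100 mm², y = 85 mm, Ī = 3 937 500 mm⁴.
Top flange: 100 × 10, A = 1 000 mm², y = 165 mm, Ī = 8333.333 mm⁴.
Hole (subtracted): ⌀6, A = 28.27433 mm², y = 85 mm, Ī = 63.61725 mm⁴.
By symmetry the centroid is at mid-height, ȳ = 85 mm.
Transfer each piece to the centroidal x-axis using Ī + A·d² with d = y − 85:
  bottom flange: d = -80 mm → contributes +6 408 333 mm⁴
  web: d = 0 mm → contributes +3 937 500 mm⁴
  top flange: d = 80 mm → contributes +6 408 333 mm⁴
  hole: d = 0 mm → contributes −63.61725 mm⁴
Total I = 16 754 103 mm⁴.

I_xx ≈ 1.6754 × 10⁷ mm⁴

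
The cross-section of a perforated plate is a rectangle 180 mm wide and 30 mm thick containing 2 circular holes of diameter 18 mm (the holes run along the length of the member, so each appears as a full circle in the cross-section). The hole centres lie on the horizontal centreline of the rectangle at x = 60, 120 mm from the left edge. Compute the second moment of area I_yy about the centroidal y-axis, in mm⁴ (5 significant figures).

Treat the section as a set of non-overlapping primitives; coordinates are from the bounding-box lower-left.
Plate: 180 × 30, A = 5 400 mm², x = 90 mm, Ī = 14 580 000 mm⁴.
Hole 1 (subtracted): ⌀18, A = 254.469 mm², x = 60 mm, Ī = 5152.997 mm⁴.
Hole 2 (subtracted): ⌀18, A = 254.469 mm², x = 120 mm, Ī = 5152.997 mm⁴.
By symmetry the centroid is at mid-width, x̄ = 90 mm.
Transfer each piece to the centroidal y-axis using Ī + A·d² with d = x − 90:
  plate: d = 0 mm → contributes +14 580 000 mm⁴
  hole 1: d = -30 mm → contributes −234175.1 mm⁴
  hole 2: d = 30 mm → contributes −234175.1 mm⁴
Total I = 14 111 650 mm⁴.

I_yy ≈ 1.4112 × 10⁷ mm⁴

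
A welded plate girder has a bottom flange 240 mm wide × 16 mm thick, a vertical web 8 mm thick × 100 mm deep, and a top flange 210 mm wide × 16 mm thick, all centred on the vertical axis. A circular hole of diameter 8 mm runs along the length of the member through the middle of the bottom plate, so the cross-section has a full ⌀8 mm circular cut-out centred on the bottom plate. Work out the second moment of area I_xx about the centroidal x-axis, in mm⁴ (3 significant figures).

Split into non-overlapping primitives; take the origin at the lower-left of the bounding box.
Bottom plate: 240 × 16, A = 3 840 mm², y = 8 mm, Ī = 81 920 mm⁴.
Web plate: 8 × 100, A = 800 mm², y = 66 mm, Ī = 666 667 mm⁴.
Top plate: 210 × 16, A = 3 360 mm², y = 124 mm, Ī = 71 680 mm⁴.
Hole (subtracted): ⌀8, A = 50.265 mm², y = 8 mm, Ī = 201.06 mm⁴.
Centroid: ȳ = ΣA·y / ΣA = 62.865 mm.
Transfer each piece to the centroidal x-axis using Ī + A·d² with d = y − 62.865:
  bottom plate: d = -54.865 mm → contributes +11 640 850 mm⁴
  web plate: d = 3.1353 mm → contributes +674 531 mm⁴
  top plate: d = 61.135 mm → contributes +12 629 753 mm⁴
  hole: d = -54.865 mm → contributes −151 507 mm⁴
Total I = 24 793 627 mm⁴.

I_xx ≈ 2.48 × 10⁷ mm⁴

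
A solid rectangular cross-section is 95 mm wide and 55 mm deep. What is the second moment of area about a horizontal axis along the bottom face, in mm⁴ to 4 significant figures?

I_base ≈ 5.269 × 10⁶ mm⁴

The section: 95 × 55, A = 5 225 mm², y = 27.5 mm, Ī = 1 317 135 mm⁴.
Transfer it to the base of the section using Ī + A·d² with d = y − 0:
  the section: d = 27.5 mm → contributes +5 268 542 mm⁴
Total I = 5 268 542 mm⁴.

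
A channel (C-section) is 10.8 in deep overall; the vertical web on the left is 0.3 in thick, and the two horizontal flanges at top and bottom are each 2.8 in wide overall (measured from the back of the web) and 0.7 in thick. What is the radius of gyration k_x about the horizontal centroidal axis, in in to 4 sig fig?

k_x ≈ 4.235 in

Decompose the section into non-overlapping parts with the origin at the bottom-left of its bounding rectangle.
Web: 0.3 × 10.8, A = 3.24 in², y = 5.4 in, Ī = 31.4928 in⁴.
Top flange (beyond web): 2.5 × 0.7, A = 1.75 in², y = 10.45 in, Ī = 0.0714583 in⁴.
Bottom flange (beyond web): 2.5 × 0.7, A = 1.75 in², y = 0.35 in, Ī = 0.0714583 in⁴.
By symmetry the centroid is at mid-height, ȳ = 5.4 in.
Transfer each piece to the horizontal centroidal axis using Ī + A·d² with d = y − 5.4:
  web: d = 0 in → contributes +31.4928 in⁴
  top flange (beyond web): d = 5.05 in → contributes +44.7008 in⁴
  bottom flange (beyond web): d = -5.05 in → contributes +44.7008 in⁴
Total I = 120.894 in⁴.
Radius of gyration: k = √(I/A) = √(120.894 / 6.74) = 4.23519 in.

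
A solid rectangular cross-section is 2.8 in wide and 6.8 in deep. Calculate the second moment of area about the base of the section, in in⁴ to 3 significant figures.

I_base ≈ 293 in⁴

The section: 2.8 × 6.8, A = 19.04 in², y = 3.4 in, Ī = 73.367 in⁴.
Transfer it to the bottom edge using Ī + A·d² with d = y − 0:
  the section: d = 3.4 in → contributes +293.47 in⁴
Total I = 293.47 in⁴.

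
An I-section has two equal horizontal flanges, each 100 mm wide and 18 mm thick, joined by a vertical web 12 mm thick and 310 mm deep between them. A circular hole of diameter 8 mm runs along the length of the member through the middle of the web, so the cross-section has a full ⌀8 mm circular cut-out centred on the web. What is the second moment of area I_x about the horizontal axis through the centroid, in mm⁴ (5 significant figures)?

Split into non-overlapping primitives; take the origin at the lower-left of the bounding box.
Bottom flange: 100 × 18, A = 1 800 mm², y = 9 mm, Ī = 48 600 mm⁴.
Web: 12 × 310, A = 3 720 mm², y = 173 mm, Ī = 29 791 000 mm⁴.
Top flange: 100 × 18, A = 1 800 mm², y = 337 mm, Ī = 48 600 mm⁴.
Hole (subtracted): ⌀8, A = 50.26548 mm², y = 173 mm, Ī = 201.0619 mm⁴.
By symmetry the centroid is at mid-height, ȳ = 173 mm.
Transfer each piece to the horizontal axis through the centroid using Ī + A·d² with d = y − 173:
  bottom flange: d = -164 mm → contributes +48 461 400 mm⁴
  web: d = 0 mm → contributes +29 791 000 mm⁴
  top flange: d = 164 mm → contributes +48 461 400 mm⁴
  hole: d = 0 mm → contributes −201.0619 mm⁴
Total I = 126 713 599 mm⁴.

I_x ≈ 1.2671 × 10⁸ mm⁴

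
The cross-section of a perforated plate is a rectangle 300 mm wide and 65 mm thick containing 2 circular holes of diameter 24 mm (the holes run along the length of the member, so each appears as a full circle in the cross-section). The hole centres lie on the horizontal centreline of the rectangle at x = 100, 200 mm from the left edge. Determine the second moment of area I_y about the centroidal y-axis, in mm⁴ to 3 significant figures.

Break the section into simple shapes (no overlaps), measuring from the bottom-left corner of the bounding box.
Plate: 300 × 65, A = 19 500 mm², x = 150 mm, Ī = 146 250 000 mm⁴.
Hole 1 (subtracted): ⌀24, A = 452.39 mm², x = 100 mm, Ī = 16 286 mm⁴.
Hole 2 (subtracted): ⌀24, A = 452.39 mm², x = 200 mm, Ī = 16 286 mm⁴.
By symmetry the centroid is at mid-width, x̄ = 150 mm.
Transfer each piece to the centroidal y-axis using Ī + A·d² with d = x − 150:
  plate: d = 0 mm → contributes +146 250 000 mm⁴
  hole 1: d = -50 mm → contributes −1 147 259 mm⁴
  hole 2: d = 50 mm → contributes −1 147 259 mm⁴
Total I = 143 955 481 mm⁴.

I_y ≈ 1.44 × 10⁸ mm⁴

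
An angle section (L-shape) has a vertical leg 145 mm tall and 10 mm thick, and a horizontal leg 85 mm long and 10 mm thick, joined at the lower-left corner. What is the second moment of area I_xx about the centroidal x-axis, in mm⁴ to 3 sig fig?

I_xx ≈ 4.80 × 10⁶ mm⁴

Split into non-overlapping primitives; take the origin at the lower-left of the bounding box.
Vertical leg: 10 × 145, A = 1 450 mm², y = 72.5 mm, Ī = 2 540 521 mm⁴.
Horizontal leg (remainder): 75 × 10, A = 750 mm², y = 5 mm, Ī = 6 250 mm⁴.
Centroid: ȳ = ΣA·y / ΣA = 49.489 mm.
Transfer each piece to the centroidal x-axis using Ī + A·d² with d = y − 49.489:
  vertical leg: d = 23.011 mm → contributes +3 308 329 mm⁴
  horizontal leg (remainder): d = -44.489 mm → contributes +1 490 679 mm⁴
Total I = 4 799 008 mm⁴.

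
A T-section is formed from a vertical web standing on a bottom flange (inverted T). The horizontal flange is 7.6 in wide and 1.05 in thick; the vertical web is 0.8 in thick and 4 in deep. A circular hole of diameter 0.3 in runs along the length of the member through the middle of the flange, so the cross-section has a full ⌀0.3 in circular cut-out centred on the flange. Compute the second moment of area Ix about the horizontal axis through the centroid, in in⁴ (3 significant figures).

Ix ≈ 19.5 in⁴

Treat the section as a set of non-overlapping primitives; coordinates are from the bounding-box lower-left.
Flange: 7.6 × 1.05, A = 7.98 in², y = 0.525 in, Ī = 0.73316 in⁴.
Web: 0.8 × 4, A = 3.2 in², y = 3.05 in, Ī = 4.2667 in⁴.
Hole (subtracted): ⌀0.3, A = 0.070686 in², y = 0.525 in, Ī = 0.00039761 in⁴.
Centroid: ȳ = ΣA·y / ΣA = 1.2523 in.
Transfer each piece to the horizontal axis through the centroid using Ī + A·d² with d = y − 1.2523:
  flange: d = -0.72732 in → contributes +4.9545 in⁴
  web: d = 1.7977 in → contributes +14.608 in⁴
  hole: d = -0.72732 in → contributes −0.03779 in⁴
Total I = 19.525 in⁴.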